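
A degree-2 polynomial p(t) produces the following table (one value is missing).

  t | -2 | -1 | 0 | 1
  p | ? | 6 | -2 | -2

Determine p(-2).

The 3 known values determine p uniquely (degree ≤ 2).
L_0(-2) = (-2)·(-3)/[(-1)·(-2)] = 3
L_1(-2) = (-1)·(-3)/[(1)·(-1)] = -3
L_2(-2) = (-1)·(-2)/[(2)·(1)] = 1
Sum: 6·(3) + (-2)·(-3) + (-2)·(1) = 22

22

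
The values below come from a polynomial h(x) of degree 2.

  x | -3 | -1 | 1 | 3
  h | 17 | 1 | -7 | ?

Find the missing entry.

The 3 known values determine h uniquely (degree ≤ 2).
Evaluate each Lagrange basis at x = 3:
L_0(3) = (4)·(2)/[(-2)·(-4)] = 1
L_1(3) = (6)·(2)/[(2)·(-2)] = -3
L_2(3) = (6)·(4)/[(4)·(2)] = 3
Sum: 17·(1) + 1·(-3) + (-7)·(3) = -7

-7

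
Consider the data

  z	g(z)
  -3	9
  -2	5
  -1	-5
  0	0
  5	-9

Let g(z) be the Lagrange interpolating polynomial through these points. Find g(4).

Evaluate each Lagrange basis at z = 4:
L_0(4) = (6)·(5)·(4)·(-1)/[(-1)·(-2)·(-3)·(-8)] = -5/2
L_1(4) = (7)·(5)·(4)·(-1)/[(1)·(-1)·(-2)·(-7)] = 10
L_2(4) = (7)·(6)·(4)·(-1)/[(2)·(1)·(-1)·(-6)] = -14
L_3(4) = (7)·(6)·(5)·(-1)/[(3)·(2)·(1)·(-5)] = 7
L_4(4) = (7)·(6)·(5)·(4)/[(8)·(7)·(6)·(5)] = 1/2
Sum: 9·(-5/2) + 5·(10) + (-5)·(-14) + 0 + (-9)·(1/2) = 93

93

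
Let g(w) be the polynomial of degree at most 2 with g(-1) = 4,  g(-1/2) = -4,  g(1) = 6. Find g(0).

L_0(0) = (1/2)·(-1)/[(-1/2)·(-2)] = -1/2
L_1(0) = (1)·(-1)/[(1/2)·(-3/2)] = 4/3
L_2(0) = (1)·(1/2)/[(2)·(3/2)] = 1/6
Sum: 4·(-1/2) + (-4)·(4/3) + 6·(1/6) = -19/3

-19/3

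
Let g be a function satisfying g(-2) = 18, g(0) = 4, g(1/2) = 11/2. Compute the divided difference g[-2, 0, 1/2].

4

g[-2,0] = (4 - 18) / (0 - (-2)) = -7
g[0,1/2] = (11/2 - 4) / (1/2 - 0) = 3
g[-2,0,1/2] = (3 - (-7)) / (1/2 - (-2)) = 4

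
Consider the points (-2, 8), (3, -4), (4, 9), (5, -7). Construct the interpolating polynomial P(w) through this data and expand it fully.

L_0(w) = (w - 3)(w - 4)(w - 5) / [-210] = -(1/210)w^3 + (2/35)w^2 - (47/210)w + 2/7
L_1(w) = (w + 2)(w - 4)(w - 5) / [10] = (1/10)w^3 - (7/10)w^2 + (1/5)w + 4
L_2(w) = (w + 2)(w - 3)(w - 5) / [-6] = -(1/6)w^3 + w^2 + (1/6)w - 5
L_3(w) = (w + 2)(w - 3)(w - 4) / [14] = (1/14)w^3 - (5/14)w^2 - (1/7)w + 12/7
P(w) = 8·L_0 + (-4)·L_1 + 9·L_2 + (-7)·L_3
  8·L_0(w) = -(4/105)w^3 + (16/35)w^2 - (188/105)w + 16/7
  (-4)·L_1(w) = -(2/5)w^3 + (14/5)w^2 - (4/5)w - 16
  9·L_2(w) = -(3/2)w^3 + 9w^2 + (3/2)w - 45
  (-7)·L_3(w) = -(1/2)w^3 + (5/2)w^2 + w - 12
Adding term by term: -(256/105)w^3 + (1033/70)w^2 - (19/210)w - 495/7

P(w) = -(256/105)w^3 + (1033/70)w^2 - (19/210)w - 495/7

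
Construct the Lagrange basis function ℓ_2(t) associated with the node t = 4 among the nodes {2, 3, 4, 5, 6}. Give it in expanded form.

ℓ_2(t) = (t - 2)(t - 3)(t - 5)(t - 6) / [(2)·(1)·(-1)·(-2)]
       = (t^4 - 16t^3 + 91t^2 - 216t + 180) / (4)

ℓ_2(t) = (1/4)t^4 - 4t^3 + (91/4)t^2 - 54t + 45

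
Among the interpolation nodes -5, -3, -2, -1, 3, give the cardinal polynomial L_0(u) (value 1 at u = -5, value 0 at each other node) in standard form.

L_0(u) = (u + 3)(u + 2)(u + 1)(u - 3) / [(-2)·(-3)·(-4)·(-8)]
       = (u^4 + 3u^3 - 7u^2 - 27u - 18) / (192)

L_0(u) = (1/192)u^4 + (1/64)u^3 - (7/192)u^2 - (9/64)u - 3/32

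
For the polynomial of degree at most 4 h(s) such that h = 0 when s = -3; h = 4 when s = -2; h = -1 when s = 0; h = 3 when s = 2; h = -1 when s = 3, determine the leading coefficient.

The leading coefficient equals the top divided difference h[-3,-2,0,2,3].
h[-3,-2] = (4 - 0) / (-2 - (-3)) = 4
h[-2,0] = (-1 - 4) / (0 - (-2)) = -5/2
h[0,2] = (3 - (-1)) / (2 - 0) = 2
h[2,3] = (-1 - 3) / (3 - 2) = -4
h[-3,-2,0] = (-5/2 - 4) / (0 - (-3)) = -13/6
h[-2,0,2] = (2 - (-5/2)) / (2 - (-2)) = 9/8
h[0,2,3] = (-4 - 2) / (3 - 0) = -2
h[-3,-2,0,2] = (9/8 - (-13/6)) / (2 - (-3)) = 79/120
h[-2,0,2,3] = (-2 - 9/8) / (3 - (-2)) = -5/8
h[-3,-2,0,2,3] = (-5/8 - 79/120) / (3 - (-3)) = -77/360

-77/360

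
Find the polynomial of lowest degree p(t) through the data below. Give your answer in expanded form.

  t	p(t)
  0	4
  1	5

L_0(t) = (t - 1) / [-1] = -t + 1
L_1(t) = t / [1] = t
p(t) = 4·L_0 + 5·L_1
  4·L_0(t) = -4t + 4
  5·L_1(t) = 5t
Adding term by term: t + 4

p(t) = t + 4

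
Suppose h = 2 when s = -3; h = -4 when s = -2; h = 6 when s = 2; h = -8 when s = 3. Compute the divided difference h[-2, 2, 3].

h[-2,2] = (6 - (-4)) / (2 - (-2)) = 5/2
h[2,3] = (-8 - 6) / (3 - 2) = -14
h[-2,2,3] = (-14 - 5/2) / (3 - (-2)) = -33/10

-33/10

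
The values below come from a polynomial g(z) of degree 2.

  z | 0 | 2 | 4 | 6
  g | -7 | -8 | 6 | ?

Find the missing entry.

35

The 3 known values determine g uniquely (degree ≤ 2).
Evaluate each Lagrange basis at z = 6:
L_0(6) = (4)·(2)/[(-2)·(-4)] = 1
L_1(6) = (6)·(2)/[(2)·(-2)] = -3
L_2(6) = (6)·(4)/[(4)·(2)] = 3
Sum: (-7)·(1) + (-8)·(-3) + 6·(3) = 35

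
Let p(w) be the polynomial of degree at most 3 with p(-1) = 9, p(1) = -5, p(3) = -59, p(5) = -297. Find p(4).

Evaluate each Lagrange basis at w = 4:
L_0(4) = (3)·(1)·(-1)/[(-2)·(-4)·(-6)] = 1/16
L_1(4) = (5)·(1)·(-1)/[(2)·(-2)·(-4)] = -5/16
L_2(4) = (5)·(3)·(-1)/[(4)·(2)·(-2)] = 15/16
L_3(4) = (5)·(3)·(1)/[(6)·(4)·(2)] = 5/16
Sum: 9·(1/16) + (-5)·(-5/16) + (-59)·(15/16) + (-297)·(5/16) = -146

-146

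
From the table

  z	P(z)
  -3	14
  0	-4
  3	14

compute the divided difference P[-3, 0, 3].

P[-3,0] = (-4 - 14) / (0 - (-3)) = -6
P[0,3] = (14 - (-4)) / (3 - 0) = 6
P[-3,0,3] = (6 - (-6)) / (3 - (-3)) = 2

2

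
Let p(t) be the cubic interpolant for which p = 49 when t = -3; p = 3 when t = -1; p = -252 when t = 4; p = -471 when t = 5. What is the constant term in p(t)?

L_0(t) = (t + 1)(t - 4)(t - 5) / [-112] = -(1/112)t^3 + (1/14)t^2 - (11/112)t - 5/28
L_1(t) = (t + 3)(t - 4)(t - 5) / [60] = (1/60)t^3 - (1/10)t^2 - (7/60)t + 1
L_2(t) = (t + 3)(t + 1)(t - 5) / [-35] = -(1/35)t^3 + (1/35)t^2 + (17/35)t + 3/7
L_3(t) = (t + 3)(t + 1)(t - 4) / [48] = (1/48)t^3 - (13/48)t - 1/4
p(t) = 49·L_0 + 3·L_1 + (-252)·L_2 + (-471)·L_3
Only the constant term is needed; take it from each L_i and combine:
49·(-5/28) + 3·(1) + (-252)·(3/7) + (-471)·(-1/4) = 4

4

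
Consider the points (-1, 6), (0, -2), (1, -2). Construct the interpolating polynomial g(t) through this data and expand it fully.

Newton's divided differences:
g[-1,0] = (-2 - 6) / (0 - (-1)) = -8
g[0,1] = (-2 - (-2)) / (1 - 0) = 0
g[-1,0,1] = (0 - (-8)) / (1 - (-1)) = 4
g(t) = 6 + (-8)·(t + 1) + 4·(t + 1)t
Expanding: g(t) = 4t^2 - 4t - 2

g(t) = 4t^2 - 4t - 2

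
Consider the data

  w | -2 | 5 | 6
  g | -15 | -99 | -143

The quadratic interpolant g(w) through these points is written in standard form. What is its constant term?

1

Build the Lagrange basis polynomials:
L_0(w) = (w - 5)(w - 6) / [56] = (1/56)w^2 - (11/56)w + 15/28
L_1(w) = (w + 2)(w - 6) / [-7] = -(1/7)w^2 + (4/7)w + 12/7
L_2(w) = (w + 2)(w - 5) / [8] = (1/8)w^2 - (3/8)w - 5/4
g(w) = (-15)·L_0 + (-99)·L_1 + (-143)·L_2
Only the constant term is needed; take it from each L_i and combine:
(-15)·(15/28) + (-99)·(12/7) + (-143)·(-5/4) = 1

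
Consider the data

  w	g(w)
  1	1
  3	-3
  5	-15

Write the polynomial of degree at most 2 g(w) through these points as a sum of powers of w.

g(w) = -w^2 + 2w

L_0(w) = (w - 3)(w - 5) / [8] = (1/8)w^2 - w + 15/8
L_1(w) = (w - 1)(w - 5) / [-4] = -(1/4)w^2 + (3/2)w - 5/4
L_2(w) = (w - 1)(w - 3) / [8] = (1/8)w^2 - (1/2)w + 3/8
g(w) = 1·L_0 + (-3)·L_1 + (-15)·L_2
  1·L_0(w) = (1/8)w^2 - w + 15/8
  (-3)·L_1(w) = (3/4)w^2 - (9/2)w + 15/4
  (-15)·L_2(w) = -(15/8)w^2 + (15/2)w - 45/8
Adding term by term: -w^2 + 2w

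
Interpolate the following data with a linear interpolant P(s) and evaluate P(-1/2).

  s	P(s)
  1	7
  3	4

37/4

L_0(-1/2) = (-7/2)/[(-2)] = 7/4
L_1(-1/2) = (-3/2)/[(2)] = -3/4
Sum: 7·(7/4) + 4·(-3/4) = 37/4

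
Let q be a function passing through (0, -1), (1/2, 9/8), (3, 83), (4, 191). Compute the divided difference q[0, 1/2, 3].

q[0,1/2] = (9/8 - (-1)) / (1/2 - 0) = 17/4
q[1/2,3] = (83 - 9/8) / (3 - 1/2) = 131/4
q[0,1/2,3] = (131/4 - 17/4) / (3 - 0) = 19/2

19/2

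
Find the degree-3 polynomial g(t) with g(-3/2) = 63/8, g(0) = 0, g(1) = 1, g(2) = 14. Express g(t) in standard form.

g(t) = t^3 + 3t^2 - 3t

Build the Lagrange basis polynomials:
L_0(t) = t(t - 1)(t - 2) / [-105/8] = -(8/105)t^3 + (8/35)t^2 - (16/105)t
L_1(t) = (t + 3/2)(t - 1)(t - 2) / [3] = (1/3)t^3 - (1/2)t^2 - (5/6)t + 1
L_2(t) = (t + 3/2)t(t - 2) / [-5/2] = -(2/5)t^3 + (1/5)t^2 + (6/5)t
L_3(t) = (t + 3/2)t(t - 1) / [7] = (1/7)t^3 + (1/14)t^2 - (3/14)t
g(t) = (63/8)·L_0 + 0·L_1 + 1·L_2 + 14·L_3
  (63/8)·L_0(t) = -(3/5)t^3 + (9/5)t^2 - (6/5)t
  0·L_1(t) = 0
  1·L_2(t) = -(2/5)t^3 + (1/5)t^2 + (6/5)t
  14·L_3(t) = 2t^3 + t^2 - 3t
Adding term by term: t^3 + 3t^2 - 3t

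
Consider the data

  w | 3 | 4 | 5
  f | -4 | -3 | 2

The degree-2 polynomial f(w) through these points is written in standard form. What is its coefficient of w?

L_0(w) = (w - 4)(w - 5) / [2] = (1/2)w^2 - (9/2)w + 10
L_1(w) = (w - 3)(w - 5) / [-1] = -w^2 + 8w - 15
L_2(w) = (w - 3)(w - 4) / [2] = (1/2)w^2 - (7/2)w + 6
f(w) = (-4)·L_0 + (-3)·L_1 + 2·L_2
Only the coefficient of w is needed; take it from each L_i and combine:
(-4)·(-9/2) + (-3)·(8) + 2·(-7/2) = -13

-13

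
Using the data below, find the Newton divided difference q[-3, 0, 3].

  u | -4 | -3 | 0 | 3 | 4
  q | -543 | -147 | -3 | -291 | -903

-24

q[-3,0] = (-3 - (-147)) / (0 - (-3)) = 48
q[0,3] = (-291 - (-3)) / (3 - 0) = -96
q[-3,0,3] = (-96 - 48) / (3 - (-3)) = -24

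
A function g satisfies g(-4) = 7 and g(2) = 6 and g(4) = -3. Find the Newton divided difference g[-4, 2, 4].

g[-4,2] = (6 - 7) / (2 - (-4)) = -1/6
g[2,4] = (-3 - 6) / (4 - 2) = -9/2
g[-4,2,4] = (-9/2 - (-1/6)) / (4 - (-4)) = -13/24

-13/24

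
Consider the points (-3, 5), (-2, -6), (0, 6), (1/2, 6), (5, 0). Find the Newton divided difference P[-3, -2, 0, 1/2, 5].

137/420

P[-3,-2] = (-6 - 5) / (-2 - (-3)) = -11
P[-2,0] = (6 - (-6)) / (0 - (-2)) = 6
P[0,1/2] = (6 - 6) / (1/2 - 0) = 0
P[1/2,5] = (0 - 6) / (5 - 1/2) = -4/3
P[-3,-2,0] = (6 - (-11)) / (0 - (-3)) = 17/3
P[-2,0,1/2] = (0 - 6) / (1/2 - (-2)) = -12/5
P[0,1/2,5] = (-4/3 - 0) / (5 - 0) = -4/15
P[-3,-2,0,1/2] = (-12/5 - 17/3) / (1/2 - (-3)) = -242/105
P[-2,0,1/2,5] = (-4/15 - (-12/5)) / (5 - (-2)) = 32/105
P[-3,-2,0,1/2,5] = (32/105 - (-242/105)) / (5 - (-3)) = 137/420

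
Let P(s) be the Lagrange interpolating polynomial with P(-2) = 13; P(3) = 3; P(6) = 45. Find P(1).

-5

Evaluate each Lagrange basis at s = 1:
L_0(1) = (-2)·(-5)/[(-5)·(-8)] = 1/4
L_1(1) = (3)·(-5)/[(5)·(-3)] = 1
L_2(1) = (3)·(-2)/[(8)·(3)] = -1/4
Sum: 13·(1/4) + 3·(1) + 45·(-1/4) = -5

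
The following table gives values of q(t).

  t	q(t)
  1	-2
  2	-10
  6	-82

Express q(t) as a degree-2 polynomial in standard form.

q(t) = -2t^2 - 2t + 2

Build the Lagrange basis polynomials:
L_0(t) = (t - 2)(t - 6) / [5] = (1/5)t^2 - (8/5)t + 12/5
L_1(t) = (t - 1)(t - 6) / [-4] = -(1/4)t^2 + (7/4)t - 3/2
L_2(t) = (t - 1)(t - 2) / [20] = (1/20)t^2 - (3/20)t + 1/10
q(t) = (-2)·L_0 + (-10)·L_1 + (-82)·L_2
  (-2)·L_0(t) = -(2/5)t^2 + (16/5)t - 24/5
  (-10)·L_1(t) = (5/2)t^2 - (35/2)t + 15
  (-82)·L_2(t) = -(41/10)t^2 + (123/10)t - 41/5
Adding term by term: -2t^2 - 2t + 2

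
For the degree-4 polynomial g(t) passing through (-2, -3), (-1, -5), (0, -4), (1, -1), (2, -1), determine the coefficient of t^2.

L_0(t) = (t + 1)t(t - 1)(t - 2) / [24] = (1/24)t^4 - (1/12)t^3 - (1/24)t^2 + (1/12)t
L_1(t) = (t + 2)t(t - 1)(t - 2) / [-6] = -(1/6)t^4 + (1/6)t^3 + (2/3)t^2 - (2/3)t
L_2(t) = (t + 2)(t + 1)(t - 1)(t - 2) / [4] = (1/4)t^4 - (5/4)t^2 + 1
L_3(t) = (t + 2)(t + 1)t(t - 2) / [-6] = -(1/6)t^4 - (1/6)t^3 + (2/3)t^2 + (2/3)t
L_4(t) = (t + 2)(t + 1)t(t - 1) / [24] = (1/24)t^4 + (1/12)t^3 - (1/24)t^2 - (1/12)t
g(t) = (-3)·L_0 + (-5)·L_1 + (-4)·L_2 + (-1)·L_3 + (-1)·L_4
Only the coefficient of t^2 is needed; take it from each L_i and combine:
(-3)·(-1/24) + (-5)·(2/3) + (-4)·(-5/4) + (-1)·(2/3) + (-1)·(-1/24) = 7/6

7/6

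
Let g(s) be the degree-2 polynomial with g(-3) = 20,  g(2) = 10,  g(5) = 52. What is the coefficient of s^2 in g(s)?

2

The leading coefficient equals the top divided difference g[-3,2,5].
g[-3,2] = (10 - 20) / (2 - (-3)) = -2
g[2,5] = (52 - 10) / (5 - 2) = 14
g[-3,2,5] = (14 - (-2)) / (5 - (-3)) = 2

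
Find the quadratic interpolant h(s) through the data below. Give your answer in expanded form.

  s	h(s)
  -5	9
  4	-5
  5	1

h(s) = (34/45)s^2 - (4/5)s - 125/9

Newton's divided differences:
h[-5,4] = (-5 - 9) / (4 - (-5)) = -14/9
h[4,5] = (1 - (-5)) / (5 - 4) = 6
h[-5,4,5] = (6 - (-14/9)) / (5 - (-5)) = 34/45
h(s) = 9 + (-14/9)·(s + 5) + (34/45)·(s + 5)(s - 4)
Expanding: h(s) = (34/45)s^2 - (4/5)s - 125/9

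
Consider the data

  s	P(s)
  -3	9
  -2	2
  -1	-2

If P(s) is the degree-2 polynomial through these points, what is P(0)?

-3

Using Newton's divided-difference form:
P[-3,-2] = (2 - 9) / (-2 - (-3)) = -7
P[-2,-1] = (-2 - 2) / (-1 - (-2)) = -4
P[-3,-2,-1] = (-4 - (-7)) / (-1 - (-3)) = 3/2
P(0) = 9 + (-7)·(3) + (3/2)·(3)·(2) = -3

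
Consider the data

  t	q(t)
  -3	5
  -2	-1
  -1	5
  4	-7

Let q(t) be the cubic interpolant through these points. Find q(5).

-311/5

Evaluate each Lagrange basis at t = 5:
L_0(5) = (7)·(6)·(1)/[(-1)·(-2)·(-7)] = -3
L_1(5) = (8)·(6)·(1)/[(1)·(-1)·(-6)] = 8
L_2(5) = (8)·(7)·(1)/[(2)·(1)·(-5)] = -28/5
L_3(5) = (8)·(7)·(6)/[(7)·(6)·(5)] = 8/5
Sum: 5·(-3) + (-1)·(8) + 5·(-28/5) + (-7)·(8/5) = -311/5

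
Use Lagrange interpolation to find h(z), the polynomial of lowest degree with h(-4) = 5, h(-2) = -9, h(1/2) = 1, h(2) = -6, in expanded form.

h(z) = -(83/108)z^3 - (385/216)z^2 + (413/108)z - 10/27

Build the Lagrange basis polynomials:
L_0(z) = (z + 2)(z - 1/2)(z - 2) / [-54] = -(1/54)z^3 + (1/108)z^2 + (2/27)z - 1/27
L_1(z) = (z + 4)(z - 1/2)(z - 2) / [20] = (1/20)z^3 + (3/40)z^2 - (9/20)z + 1/5
L_2(z) = (z + 4)(z + 2)(z - 2) / [-135/8] = -(8/135)z^3 - (32/135)z^2 + (32/135)z + 128/135
L_3(z) = (z + 4)(z + 2)(z - 1/2) / [36] = (1/36)z^3 + (11/72)z^2 + (5/36)z - 1/9
h(z) = 5·L_0 + (-9)·L_1 + 1·L_2 + (-6)·L_3
  5·L_0(z) = -(5/54)z^3 + (5/108)z^2 + (10/27)z - 5/27
  (-9)·L_1(z) = -(9/20)z^3 - (27/40)z^2 + (81/20)z - 9/5
  1·L_2(z) = -(8/135)z^3 - (32/135)z^2 + (32/135)z + 128/135
  (-6)·L_3(z) = -(1/6)z^3 - (11/12)z^2 - (5/6)z + 2/3
Adding term by term: -(83/108)z^3 - (385/216)z^2 + (413/108)z - 10/27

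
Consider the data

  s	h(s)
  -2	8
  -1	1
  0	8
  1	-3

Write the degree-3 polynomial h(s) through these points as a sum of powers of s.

h(s) = -(16/3)s^3 - 9s^2 + (10/3)s + 8

Build the Lagrange basis polynomials:
L_0(s) = (s + 1)s(s - 1) / [-6] = -(1/6)s^3 + (1/6)s
L_1(s) = (s + 2)s(s - 1) / [2] = (1/2)s^3 + (1/2)s^2 - s
L_2(s) = (s + 2)(s + 1)(s - 1) / [-2] = -(1/2)s^3 - s^2 + (1/2)s + 1
L_3(s) = (s + 2)(s + 1)s / [6] = (1/6)s^3 + (1/2)s^2 + (1/3)s
h(s) = 8·L_0 + 1·L_1 + 8·L_2 + (-3)·L_3
  8·L_0(s) = -(4/3)s^3 + (4/3)s
  1·L_1(s) = (1/2)s^3 + (1/2)s^2 - s
  8·L_2(s) = -4s^3 - 8s^2 + 4s + 8
  (-3)·L_3(s) = -(1/2)s^3 - (3/2)s^2 - s
Adding term by term: -(16/3)s^3 - 9s^2 + (10/3)s + 8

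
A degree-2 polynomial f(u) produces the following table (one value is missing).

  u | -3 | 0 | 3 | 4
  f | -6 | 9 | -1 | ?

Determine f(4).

-89/9

The 3 known values determine f uniquely (degree ≤ 2).
L_0(4) = (4)·(1)/[(-3)·(-6)] = 2/9
L_1(4) = (7)·(1)/[(3)·(-3)] = -7/9
L_2(4) = (7)·(4)/[(6)·(3)] = 14/9
Sum: (-6)·(2/9) + 9·(-7/9) + (-1)·(14/9) = -89/9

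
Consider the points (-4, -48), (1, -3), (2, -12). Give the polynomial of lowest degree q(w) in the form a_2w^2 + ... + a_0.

q(w) = -3w^2

Newton's divided differences:
q[-4,1] = (-3 - (-48)) / (1 - (-4)) = 9
q[1,2] = (-12 - (-3)) / (2 - 1) = -9
q[-4,1,2] = (-9 - 9) / (2 - (-4)) = -3
q(w) = -48 + 9·(w + 4) + (-3)·(w + 4)(w - 1)
Expanding: q(w) = -3w^2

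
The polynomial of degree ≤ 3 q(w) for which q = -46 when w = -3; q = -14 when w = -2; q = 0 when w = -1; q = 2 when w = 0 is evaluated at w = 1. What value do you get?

-2

L_0(1) = (3)·(2)·(1)/[(-1)·(-2)·(-3)] = -1
L_1(1) = (4)·(2)·(1)/[(1)·(-1)·(-2)] = 4
L_2(1) = (4)·(3)·(1)/[(2)·(1)·(-1)] = -6
L_3(1) = (4)·(3)·(2)/[(3)·(2)·(1)] = 4
Sum: (-46)·(-1) + (-14)·(4) + 0 + 2·(4) = -2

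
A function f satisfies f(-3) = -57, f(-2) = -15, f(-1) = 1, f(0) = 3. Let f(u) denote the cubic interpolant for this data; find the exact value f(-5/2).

-32

Using Newton's divided-difference form:
f[-3,-2] = (-15 - (-57)) / (-2 - (-3)) = 42
f[-2,-1] = (1 - (-15)) / (-1 - (-2)) = 16
f[-1,0] = (3 - 1) / (0 - (-1)) = 2
f[-3,-2,-1] = (16 - 42) / (-1 - (-3)) = -13
f[-2,-1,0] = (2 - 16) / (0 - (-2)) = -7
f[-3,-2,-1,0] = (-7 - (-13)) / (0 - (-3)) = 2
f(-5/2) = -57 + 42·(1/2) + (-13)·(1/2)·(-1/2) + 2·(1/2)·(-1/2)·(-3/2) = -32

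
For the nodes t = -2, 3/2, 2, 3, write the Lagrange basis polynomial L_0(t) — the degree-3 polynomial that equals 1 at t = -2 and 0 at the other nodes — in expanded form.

L_0(t) = (t - 3/2)(t - 2)(t - 3) / [(-7/2)·(-4)·(-5)]
       = (t^3 - (13/2)t^2 + (27/2)t - 9) / (-70)

L_0(t) = -(1/70)t^3 + (13/140)t^2 - (27/140)t + 9/70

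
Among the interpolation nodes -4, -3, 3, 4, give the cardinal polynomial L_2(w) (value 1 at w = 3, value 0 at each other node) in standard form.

L_2(w) = -(1/42)w^3 - (1/14)w^2 + (8/21)w + 8/7

L_2(w) = (w + 4)(w + 3)(w - 4) / [(7)·(6)·(-1)]
       = (w^3 + 3w^2 - 16w - 48) / (-42)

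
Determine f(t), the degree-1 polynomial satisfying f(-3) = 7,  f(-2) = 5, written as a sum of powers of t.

Build the Lagrange basis polynomials:
L_0(t) = (t + 2) / [-1] = -t - 2
L_1(t) = (t + 3) / [1] = t + 3
f(t) = 7·L_0 + 5·L_1
  7·L_0(t) = -7t - 14
  5·L_1(t) = 5t + 15
Adding term by term: -2t + 1

f(t) = -2t + 1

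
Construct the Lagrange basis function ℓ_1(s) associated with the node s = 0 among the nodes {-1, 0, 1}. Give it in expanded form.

ℓ_1(s) = (s + 1)(s - 1) / [(1)·(-1)]
       = (s^2 - 1) / (-1)

ℓ_1(s) = -s^2 + 1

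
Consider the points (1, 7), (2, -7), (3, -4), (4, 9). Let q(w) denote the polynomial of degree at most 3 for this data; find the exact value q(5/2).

-115/16

L_0(5/2) = (1/2)·(-1/2)·(-3/2)/[(-1)·(-2)·(-3)] = -1/16
L_1(5/2) = (3/2)·(-1/2)·(-3/2)/[(1)·(-1)·(-2)] = 9/16
L_2(5/2) = (3/2)·(1/2)·(-3/2)/[(2)·(1)·(-1)] = 9/16
L_3(5/2) = (3/2)·(1/2)·(-1/2)/[(3)·(2)·(1)] = -1/16
Sum: 7·(-1/16) + (-7)·(9/16) + (-4)·(9/16) + 9·(-1/16) = -115/16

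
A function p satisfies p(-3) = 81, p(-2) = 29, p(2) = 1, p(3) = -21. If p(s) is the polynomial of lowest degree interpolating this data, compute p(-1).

7

Evaluate each Lagrange basis at s = -1:
L_0(-1) = (1)·(-3)·(-4)/[(-1)·(-5)·(-6)] = -2/5
L_1(-1) = (2)·(-3)·(-4)/[(1)·(-4)·(-5)] = 6/5
L_2(-1) = (2)·(1)·(-4)/[(5)·(4)·(-1)] = 2/5
L_3(-1) = (2)·(1)·(-3)/[(6)·(5)·(1)] = -1/5
Sum: 81·(-2/5) + 29·(6/5) + 1·(2/5) + (-21)·(-1/5) = 7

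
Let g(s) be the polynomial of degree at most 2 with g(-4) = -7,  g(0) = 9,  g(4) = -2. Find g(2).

Using Newton's divided-difference form:
g[-4,0] = (9 - (-7)) / (0 - (-4)) = 4
g[0,4] = (-2 - 9) / (4 - 0) = -11/4
g[-4,0,4] = (-11/4 - 4) / (4 - (-4)) = -27/32
g(2) = -7 + 4·(6) + (-27/32)·(6)·(2) = 55/8

55/8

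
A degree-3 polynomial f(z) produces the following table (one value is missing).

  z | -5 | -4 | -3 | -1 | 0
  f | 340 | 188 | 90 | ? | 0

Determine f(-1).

The 4 known values determine f uniquely (degree ≤ 3).
Evaluate each Lagrange basis at z = -1:
L_0(-1) = (3)·(2)·(-1)/[(-1)·(-2)·(-5)] = 3/5
L_1(-1) = (4)·(2)·(-1)/[(1)·(-1)·(-4)] = -2
L_2(-1) = (4)·(3)·(-1)/[(2)·(1)·(-3)] = 2
L_3(-1) = (4)·(3)·(2)/[(5)·(4)·(3)] = 2/5
Sum: 340·(3/5) + 188·(-2) + 90·(2) + 0 = 8

8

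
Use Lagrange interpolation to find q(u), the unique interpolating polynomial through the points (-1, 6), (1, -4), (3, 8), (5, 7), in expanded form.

q(u) = -(35/48)u^3 + (79/16)u^2 - (205/48)u - 63/16

Build the Lagrange basis polynomials:
L_0(u) = (u - 1)(u - 3)(u - 5) / [-48] = -(1/48)u^3 + (3/16)u^2 - (23/48)u + 5/16
L_1(u) = (u + 1)(u - 3)(u - 5) / [16] = (1/16)u^3 - (7/16)u^2 + (7/16)u + 15/16
L_2(u) = (u + 1)(u - 1)(u - 5) / [-16] = -(1/16)u^3 + (5/16)u^2 + (1/16)u - 5/16
L_3(u) = (u + 1)(u - 1)(u - 3) / [48] = (1/48)u^3 - (1/16)u^2 - (1/48)u + 1/16
q(u) = 6·L_0 + (-4)·L_1 + 8·L_2 + 7·L_3
  6·L_0(u) = -(1/8)u^3 + (9/8)u^2 - (23/8)u + 15/8
  (-4)·L_1(u) = -(1/4)u^3 + (7/4)u^2 - (7/4)u - 15/4
  8·L_2(u) = -(1/2)u^3 + (5/2)u^2 + (1/2)u - 5/2
  7·L_3(u) = (7/48)u^3 - (7/16)u^2 - (7/48)u + 7/16
Adding term by term: -(35/48)u^3 + (79/16)u^2 - (205/48)u - 63/16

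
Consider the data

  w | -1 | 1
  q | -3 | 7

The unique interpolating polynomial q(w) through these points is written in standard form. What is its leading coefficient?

5

Build the Lagrange basis polynomials:
L_0(w) = (w - 1) / [-2] = -(1/2)w + 1/2
L_1(w) = (w + 1) / [2] = (1/2)w + 1/2
q(w) = (-3)·L_0 + 7·L_1
Only the coefficient of w is needed; take it from each L_i and combine:
(-3)·(-1/2) + 7·(1/2) = 5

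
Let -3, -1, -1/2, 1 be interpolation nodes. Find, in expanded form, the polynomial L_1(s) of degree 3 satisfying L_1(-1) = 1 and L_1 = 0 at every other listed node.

L_1(s) = (s + 3)(s + 1/2)(s - 1) / [(2)·(-1/2)·(-2)]
       = (s^3 + (5/2)s^2 - 2s - 3/2) / (2)

L_1(s) = (1/2)s^3 + (5/4)s^2 - s - 3/4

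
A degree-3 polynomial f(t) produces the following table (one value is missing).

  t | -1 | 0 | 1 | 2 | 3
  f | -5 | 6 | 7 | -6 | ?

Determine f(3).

The 4 known values determine f uniquely (degree ≤ 3).
L_0(3) = (3)·(2)·(1)/[(-1)·(-2)·(-3)] = -1
L_1(3) = (4)·(2)·(1)/[(1)·(-1)·(-2)] = 4
L_2(3) = (4)·(3)·(1)/[(2)·(1)·(-1)] = -6
L_3(3) = (4)·(3)·(2)/[(3)·(2)·(1)] = 4
Sum: (-5)·(-1) + 6·(4) + 7·(-6) + (-6)·(4) = -37

-37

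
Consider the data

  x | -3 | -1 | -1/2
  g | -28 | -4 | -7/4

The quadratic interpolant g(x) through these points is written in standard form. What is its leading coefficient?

-3

The leading coefficient equals the top divided difference g[-3,-1,-1/2].
g[-3,-1] = (-4 - (-28)) / (-1 - (-3)) = 12
g[-1,-1/2] = (-7/4 - (-4)) / (-1/2 - (-1)) = 9/2
g[-3,-1,-1/2] = (9/2 - 12) / (-1/2 - (-3)) = -3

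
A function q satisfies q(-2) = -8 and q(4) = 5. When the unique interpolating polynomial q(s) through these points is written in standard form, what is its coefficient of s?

13/6

Build the Lagrange basis polynomials:
L_0(s) = (s - 4) / [-6] = -(1/6)s + 2/3
L_1(s) = (s + 2) / [6] = (1/6)s + 1/3
q(s) = (-8)·L_0 + 5·L_1
Only the coefficient of s is needed; take it from each L_i and combine:
(-8)·(-1/6) + 5·(1/6) = 13/6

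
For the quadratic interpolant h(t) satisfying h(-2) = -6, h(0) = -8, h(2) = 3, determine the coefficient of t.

9/4

L_0(t) = t(t - 2) / [8] = (1/8)t^2 - (1/4)t
L_1(t) = (t + 2)(t - 2) / [-4] = -(1/4)t^2 + 1
L_2(t) = (t + 2)t / [8] = (1/8)t^2 + (1/4)t
h(t) = (-6)·L_0 + (-8)·L_1 + 3·L_2
Only the coefficient of t is needed; take it from each L_i and combine:
(-6)·(-1/4) + (-8)·(0) + 3·(1/4) = 9/4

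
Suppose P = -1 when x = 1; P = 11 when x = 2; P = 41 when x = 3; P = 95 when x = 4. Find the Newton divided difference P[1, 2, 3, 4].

P[1,2] = (11 - (-1)) / (2 - 1) = 12
P[2,3] = (41 - 11) / (3 - 2) = 30
P[3,4] = (95 - 41) / (4 - 3) = 54
P[1,2,3] = (30 - 12) / (3 - 1) = 9
P[2,3,4] = (54 - 30) / (4 - 2) = 12
P[1,2,3,4] = (12 - 9) / (4 - 1) = 1

1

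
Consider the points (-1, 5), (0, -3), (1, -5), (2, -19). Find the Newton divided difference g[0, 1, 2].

-6

g[0,1] = (-5 - (-3)) / (1 - 0) = -2
g[1,2] = (-19 - (-5)) / (2 - 1) = -14
g[0,1,2] = (-14 - (-2)) / (2 - 0) = -6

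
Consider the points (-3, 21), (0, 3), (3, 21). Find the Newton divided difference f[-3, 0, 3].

2

f[-3,0] = (3 - 21) / (0 - (-3)) = -6
f[0,3] = (21 - 3) / (3 - 0) = 6
f[-3,0,3] = (6 - (-6)) / (3 - (-3)) = 2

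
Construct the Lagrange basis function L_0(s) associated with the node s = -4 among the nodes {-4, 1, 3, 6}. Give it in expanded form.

L_0(s) = (s - 1)(s - 3)(s - 6) / [(-5)·(-7)·(-10)]
       = (s^3 - 10s^2 + 27s - 18) / (-350)

L_0(s) = -(1/350)s^3 + (1/35)s^2 - (27/350)s + 9/175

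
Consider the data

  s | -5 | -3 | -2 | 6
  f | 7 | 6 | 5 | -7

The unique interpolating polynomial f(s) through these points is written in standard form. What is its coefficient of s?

L_0(s) = (s + 3)(s + 2)(s - 6) / [-66] = -(1/66)s^3 + (1/66)s^2 + (4/11)s + 6/11
L_1(s) = (s + 5)(s + 2)(s - 6) / [18] = (1/18)s^3 + (1/18)s^2 - (16/9)s - 10/3
L_2(s) = (s + 5)(s + 3)(s - 6) / [-24] = -(1/24)s^3 - (1/12)s^2 + (11/8)s + 15/4
L_3(s) = (s + 5)(s + 3)(s + 2) / [792] = (1/792)s^3 + (5/396)s^2 + (31/792)s + 5/132
f(s) = 7·L_0 + 6·L_1 + 5·L_2 + (-7)·L_3
Only the coefficient of s is needed; take it from each L_i and combine:
7·(4/11) + 6·(-16/9) + 5·(11/8) + (-7)·(31/792) = -301/198

-301/198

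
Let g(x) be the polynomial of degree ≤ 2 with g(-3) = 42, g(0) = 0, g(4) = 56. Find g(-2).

Using Newton's divided-difference form:
g[-3,0] = (0 - 42) / (0 - (-3)) = -14
g[0,4] = (56 - 0) / (4 - 0) = 14
g[-3,0,4] = (14 - (-14)) / (4 - (-3)) = 4
g(-2) = 42 + (-14)·(1) + 4·(1)·(-2) = 20

20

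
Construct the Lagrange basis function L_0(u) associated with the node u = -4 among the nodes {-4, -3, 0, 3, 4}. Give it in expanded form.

L_0(u) = (1/224)u^4 - (1/56)u^3 - (9/224)u^2 + (9/56)u

L_0(u) = (u + 3)u(u - 3)(u - 4) / [(-1)·(-4)·(-7)·(-8)]
       = (u^4 - 4u^3 - 9u^2 + 36u) / (224)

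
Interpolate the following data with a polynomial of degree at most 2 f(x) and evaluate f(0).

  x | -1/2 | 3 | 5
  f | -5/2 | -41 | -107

Evaluate each Lagrange basis at x = 0:
L_0(0) = (-3)·(-5)/[(-7/2)·(-11/2)] = 60/77
L_1(0) = (1/2)·(-5)/[(7/2)·(-2)] = 5/14
L_2(0) = (1/2)·(-3)/[(11/2)·(2)] = -3/22
Sum: (-5/2)·(60/77) + (-41)·(5/14) + (-107)·(-3/22) = -2

-2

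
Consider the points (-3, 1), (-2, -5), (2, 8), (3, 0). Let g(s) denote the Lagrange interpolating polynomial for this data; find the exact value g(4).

-207/10

L_0(4) = (6)·(2)·(1)/[(-1)·(-5)·(-6)] = -2/5
L_1(4) = (7)·(2)·(1)/[(1)·(-4)·(-5)] = 7/10
L_2(4) = (7)·(6)·(1)/[(5)·(4)·(-1)] = -21/10
L_3(4) = (7)·(6)·(2)/[(6)·(5)·(1)] = 14/5
Sum: 1·(-2/5) + (-5)·(7/10) + 8·(-21/10) + 0 = -207/10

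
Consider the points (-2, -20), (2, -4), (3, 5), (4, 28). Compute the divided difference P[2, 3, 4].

P[2,3] = (5 - (-4)) / (3 - 2) = 9
P[3,4] = (28 - 5) / (4 - 3) = 23
P[2,3,4] = (23 - 9) / (4 - 2) = 7

7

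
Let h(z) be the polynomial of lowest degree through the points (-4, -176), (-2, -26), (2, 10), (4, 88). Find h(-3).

L_0(-3) = (-1)·(-5)·(-7)/[(-2)·(-6)·(-8)] = 35/96
L_1(-3) = (1)·(-5)·(-7)/[(2)·(-4)·(-6)] = 35/48
L_2(-3) = (1)·(-1)·(-7)/[(6)·(4)·(-2)] = -7/48
L_3(-3) = (1)·(-1)·(-5)/[(8)·(6)·(2)] = 5/96
Sum: (-176)·(35/96) + (-26)·(35/48) + 10·(-7/48) + 88·(5/96) = -80

-80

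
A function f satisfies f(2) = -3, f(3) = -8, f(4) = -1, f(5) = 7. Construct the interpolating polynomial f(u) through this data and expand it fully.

Build the Lagrange basis polynomials:
L_0(u) = (u - 3)(u - 4)(u - 5) / [-6] = -(1/6)u^3 + 2u^2 - (47/6)u + 10
L_1(u) = (u - 2)(u - 4)(u - 5) / [2] = (1/2)u^3 - (11/2)u^2 + 19u - 20
L_2(u) = (u - 2)(u - 3)(u - 5) / [-2] = -(1/2)u^3 + 5u^2 - (31/2)u + 15
L_3(u) = (u - 2)(u - 3)(u - 4) / [6] = (1/6)u^3 - (3/2)u^2 + (13/3)u - 4
f(u) = (-3)·L_0 + (-8)·L_1 + (-1)·L_2 + 7·L_3
  (-3)·L_0(u) = (1/2)u^3 - 6u^2 + (47/2)u - 30
  (-8)·L_1(u) = -4u^3 + 44u^2 - 152u + 160
  (-1)·L_2(u) = (1/2)u^3 - 5u^2 + (31/2)u - 15
  7·L_3(u) = (7/6)u^3 - (21/2)u^2 + (91/3)u - 28
Adding term by term: -(11/6)u^3 + (45/2)u^2 - (248/3)u + 87

f(u) = -(11/6)u^3 + (45/2)u^2 - (248/3)u + 87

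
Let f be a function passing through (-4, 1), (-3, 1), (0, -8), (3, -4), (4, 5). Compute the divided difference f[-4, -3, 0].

-3/4

f[-4,-3] = (1 - 1) / (-3 - (-4)) = 0
f[-3,0] = (-8 - 1) / (0 - (-3)) = -3
f[-4,-3,0] = (-3 - 0) / (0 - (-4)) = -3/4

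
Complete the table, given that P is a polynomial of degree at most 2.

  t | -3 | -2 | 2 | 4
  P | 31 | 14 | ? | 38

The 3 known values determine P uniquely (degree ≤ 2).
L_0(2) = (4)·(-2)/[(-1)·(-7)] = -8/7
L_1(2) = (5)·(-2)/[(1)·(-6)] = 5/3
L_2(2) = (5)·(4)/[(7)·(6)] = 10/21
Sum: 31·(-8/7) + 14·(5/3) + 38·(10/21) = 6

6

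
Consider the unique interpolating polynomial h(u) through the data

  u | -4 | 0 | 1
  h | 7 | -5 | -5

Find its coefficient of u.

Build the Lagrange basis polynomials:
L_0(u) = u(u - 1) / [20] = (1/20)u^2 - (1/20)u
L_1(u) = (u + 4)(u - 1) / [-4] = -(1/4)u^2 - (3/4)u + 1
L_2(u) = (u + 4)u / [5] = (1/5)u^2 + (4/5)u
h(u) = 7·L_0 + (-5)·L_1 + (-5)·L_2
Only the coefficient of u is needed; take it from each L_i and combine:
7·(-1/20) + (-5)·(-3/4) + (-5)·(4/5) = -3/5

-3/5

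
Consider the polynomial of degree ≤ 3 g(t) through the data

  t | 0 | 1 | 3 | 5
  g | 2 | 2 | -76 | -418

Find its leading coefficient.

-4

The leading coefficient equals the top divided difference g[0,1,3,5].
g[0,1] = (2 - 2) / (1 - 0) = 0
g[1,3] = (-76 - 2) / (3 - 1) = -39
g[3,5] = (-418 - (-76)) / (5 - 3) = -171
g[0,1,3] = (-39 - 0) / (3 - 0) = -13
g[1,3,5] = (-171 - (-39)) / (5 - 1) = -33
g[0,1,3,5] = (-33 - (-13)) / (5 - 0) = -4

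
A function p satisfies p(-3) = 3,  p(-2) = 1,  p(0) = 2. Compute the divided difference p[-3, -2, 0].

p[-3,-2] = (1 - 3) / (-2 - (-3)) = -2
p[-2,0] = (2 - 1) / (0 - (-2)) = 1/2
p[-3,-2,0] = (1/2 - (-2)) / (0 - (-3)) = 5/6

5/6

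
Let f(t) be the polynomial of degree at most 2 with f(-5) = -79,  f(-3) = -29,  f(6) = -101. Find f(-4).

L_0(-4) = (-1)·(-10)/[(-2)·(-11)] = 5/11
L_1(-4) = (1)·(-10)/[(2)·(-9)] = 5/9
L_2(-4) = (1)·(-1)/[(11)·(9)] = -1/99
Sum: (-79)·(5/11) + (-29)·(5/9) + (-101)·(-1/99) = -51

-51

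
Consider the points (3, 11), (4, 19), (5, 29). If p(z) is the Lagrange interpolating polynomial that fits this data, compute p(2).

5

L_0(2) = (-2)·(-3)/[(-1)·(-2)] = 3
L_1(2) = (-1)·(-3)/[(1)·(-1)] = -3
L_2(2) = (-1)·(-2)/[(2)·(1)] = 1
Sum: 11·(3) + 19·(-3) + 29·(1) = 5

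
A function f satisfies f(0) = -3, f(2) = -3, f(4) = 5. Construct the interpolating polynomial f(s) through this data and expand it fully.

f(s) = s^2 - 2s - 3

L_0(s) = (s - 2)(s - 4) / [8] = (1/8)s^2 - (3/4)s + 1
L_1(s) = s(s - 4) / [-4] = -(1/4)s^2 + s
L_2(s) = s(s - 2) / [8] = (1/8)s^2 - (1/4)s
f(s) = (-3)·L_0 + (-3)·L_1 + 5·L_2
  (-3)·L_0(s) = -(3/8)s^2 + (9/4)s - 3
  (-3)·L_1(s) = (3/4)s^2 - 3s
  5·L_2(s) = (5/8)s^2 - (5/4)s
Adding term by term: s^2 - 2s - 3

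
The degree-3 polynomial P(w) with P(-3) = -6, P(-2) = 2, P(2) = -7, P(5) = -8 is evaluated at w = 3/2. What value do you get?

-183/40

L_0(3/2) = (7/2)·(-1/2)·(-7/2)/[(-1)·(-5)·(-8)] = -49/320
L_1(3/2) = (9/2)·(-1/2)·(-7/2)/[(1)·(-4)·(-7)] = 9/32
L_2(3/2) = (9/2)·(7/2)·(-7/2)/[(5)·(4)·(-3)] = 147/160
L_3(3/2) = (9/2)·(7/2)·(-1/2)/[(8)·(7)·(3)] = -3/64
Sum: (-6)·(-49/320) + 2·(9/32) + (-7)·(147/160) + (-8)·(-3/64) = -183/40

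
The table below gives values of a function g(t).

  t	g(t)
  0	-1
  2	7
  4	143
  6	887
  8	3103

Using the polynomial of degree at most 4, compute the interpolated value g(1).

2

Evaluate each Lagrange basis at t = 1:
L_0(1) = (-1)·(-3)·(-5)·(-7)/[(-2)·(-4)·(-6)·(-8)] = 35/128
L_1(1) = (1)·(-3)·(-5)·(-7)/[(2)·(-2)·(-4)·(-6)] = 35/32
L_2(1) = (1)·(-1)·(-5)·(-7)/[(4)·(2)·(-2)·(-4)] = -35/64
L_3(1) = (1)·(-1)·(-3)·(-7)/[(6)·(4)·(2)·(-2)] = 7/32
L_4(1) = (1)·(-1)·(-3)·(-5)/[(8)·(6)·(4)·(2)] = -5/128
Sum: (-1)·(35/128) + 7·(35/32) + 143·(-35/64) + 887·(7/32) + 3103·(-5/128) = 2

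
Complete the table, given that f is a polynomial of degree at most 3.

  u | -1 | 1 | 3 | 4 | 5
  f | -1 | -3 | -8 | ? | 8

The 4 known values determine f uniquely (degree ≤ 3).
Evaluate each Lagrange basis at u = 4:
L_0(4) = (3)·(1)·(-1)/[(-2)·(-4)·(-6)] = 1/16
L_1(4) = (5)·(1)·(-1)/[(2)·(-2)·(-4)] = -5/16
L_2(4) = (5)·(3)·(-1)/[(4)·(2)·(-2)] = 15/16
L_3(4) = (5)·(3)·(1)/[(6)·(4)·(2)] = 5/16
Sum: (-1)·(1/16) + (-3)·(-5/16) + (-8)·(15/16) + 8·(5/16) = -33/8

-33/8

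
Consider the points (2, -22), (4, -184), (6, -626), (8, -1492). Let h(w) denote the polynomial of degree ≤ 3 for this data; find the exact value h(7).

-997

Using Newton's divided-difference form:
h[2,4] = (-184 - (-22)) / (4 - 2) = -81
h[4,6] = (-626 - (-184)) / (6 - 4) = -221
h[6,8] = (-1492 - (-626)) / (8 - 6) = -433
h[2,4,6] = (-221 - (-81)) / (6 - 2) = -35
h[4,6,8] = (-433 - (-221)) / (8 - 4) = -53
h[2,4,6,8] = (-53 - (-35)) / (8 - 2) = -3
h(7) = -22 + (-81)·(5) + (-35)·(5)·(3) + (-3)·(5)·(3)·(1) = -997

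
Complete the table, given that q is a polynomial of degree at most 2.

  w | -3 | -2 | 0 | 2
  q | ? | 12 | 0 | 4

The 3 known values determine q uniquely (degree ≤ 2).
Evaluate each Lagrange basis at w = -3:
L_0(-3) = (-3)·(-5)/[(-2)·(-4)] = 15/8
L_1(-3) = (-1)·(-5)/[(2)·(-2)] = -5/4
L_2(-3) = (-1)·(-3)/[(4)·(2)] = 3/8
Sum: 12·(15/8) + 0 + 4·(3/8) = 24

24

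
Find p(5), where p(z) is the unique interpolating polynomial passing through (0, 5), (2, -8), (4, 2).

Using Newton's divided-difference form:
p[0,2] = (-8 - 5) / (2 - 0) = -13/2
p[2,4] = (2 - (-8)) / (4 - 2) = 5
p[0,2,4] = (5 - (-13/2)) / (4 - 0) = 23/8
p(5) = 5 + (-13/2)·(5) + (23/8)·(5)·(3) = 125/8

125/8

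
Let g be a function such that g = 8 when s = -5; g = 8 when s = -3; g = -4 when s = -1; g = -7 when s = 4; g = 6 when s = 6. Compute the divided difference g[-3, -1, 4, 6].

17/630

g[-3,-1] = (-4 - 8) / (-1 - (-3)) = -6
g[-1,4] = (-7 - (-4)) / (4 - (-1)) = -3/5
g[4,6] = (6 - (-7)) / (6 - 4) = 13/2
g[-3,-1,4] = (-3/5 - (-6)) / (4 - (-3)) = 27/35
g[-1,4,6] = (13/2 - (-3/5)) / (6 - (-1)) = 71/70
g[-3,-1,4,6] = (71/70 - 27/35) / (6 - (-3)) = 17/630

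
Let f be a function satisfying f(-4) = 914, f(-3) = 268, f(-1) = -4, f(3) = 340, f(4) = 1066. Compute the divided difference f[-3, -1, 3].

f[-3,-1] = (-4 - 268) / (-1 - (-3)) = -136
f[-1,3] = (340 - (-4)) / (3 - (-1)) = 86
f[-3,-1,3] = (86 - (-136)) / (3 - (-3)) = 37

37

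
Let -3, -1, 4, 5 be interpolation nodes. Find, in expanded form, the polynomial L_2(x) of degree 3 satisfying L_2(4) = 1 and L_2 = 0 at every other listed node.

L_2(x) = -(1/35)x^3 + (1/35)x^2 + (17/35)x + 3/7

L_2(x) = (x + 3)(x + 1)(x - 5) / [(7)·(5)·(-1)]
       = (x^3 - x^2 - 17x - 15) / (-35)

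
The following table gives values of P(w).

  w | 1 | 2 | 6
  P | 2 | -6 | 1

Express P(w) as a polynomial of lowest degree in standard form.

P(w) = (39/20)w^2 - (277/20)w + 139/10

Newton's divided differences:
P[1,2] = (-6 - 2) / (2 - 1) = -8
P[2,6] = (1 - (-6)) / (6 - 2) = 7/4
P[1,2,6] = (7/4 - (-8)) / (6 - 1) = 39/20
P(w) = 2 + (-8)·(w - 1) + (39/20)·(w - 1)(w - 2)
Expanding: P(w) = (39/20)w^2 - (277/20)w + 139/10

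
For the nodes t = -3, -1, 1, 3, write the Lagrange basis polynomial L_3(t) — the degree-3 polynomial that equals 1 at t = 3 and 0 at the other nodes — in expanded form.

L_3(t) = (1/48)t^3 + (1/16)t^2 - (1/48)t - 1/16

L_3(t) = (t + 3)(t + 1)(t - 1) / [(6)·(4)·(2)]
       = (t^3 + 3t^2 - t - 3) / (48)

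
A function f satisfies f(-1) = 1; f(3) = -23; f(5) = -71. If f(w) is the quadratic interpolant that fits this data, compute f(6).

Using Newton's divided-difference form:
f[-1,3] = (-23 - 1) / (3 - (-1)) = -6
f[3,5] = (-71 - (-23)) / (5 - 3) = -24
f[-1,3,5] = (-24 - (-6)) / (5 - (-1)) = -3
f(6) = 1 + (-6)·(7) + (-3)·(7)·(3) = -104

-104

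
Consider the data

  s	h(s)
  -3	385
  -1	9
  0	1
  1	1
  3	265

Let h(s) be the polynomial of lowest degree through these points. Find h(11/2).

6635/2

L_0(11/2) = (13/2)·(11/2)·(9/2)·(5/2)/[(-2)·(-3)·(-4)·(-6)] = 715/256
L_1(11/2) = (17/2)·(11/2)·(9/2)·(5/2)/[(2)·(-1)·(-2)·(-4)] = -8415/256
L_2(11/2) = (17/2)·(13/2)·(9/2)·(5/2)/[(3)·(1)·(-1)·(-3)] = 1105/16
L_3(11/2) = (17/2)·(13/2)·(11/2)·(5/2)/[(4)·(2)·(1)·(-2)] = -12155/256
L_4(11/2) = (17/2)·(13/2)·(11/2)·(9/2)/[(6)·(4)·(3)·(2)] = 2431/256
Sum: 385·(715/256) + 9·(-8415/256) + 1·(1105/16) + 1·(-12155/256) + 265·(2431/256) = 6635/2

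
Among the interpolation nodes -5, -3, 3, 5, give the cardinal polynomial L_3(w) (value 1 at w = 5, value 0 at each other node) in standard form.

L_3(w) = (1/160)w^3 + (1/32)w^2 - (9/160)w - 9/32

L_3(w) = (w + 5)(w + 3)(w - 3) / [(10)·(8)·(2)]
       = (w^3 + 5w^2 - 9w - 45) / (160)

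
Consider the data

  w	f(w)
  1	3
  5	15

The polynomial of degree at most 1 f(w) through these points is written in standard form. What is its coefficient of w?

L_0(w) = (w - 5) / [-4] = -(1/4)w + 5/4
L_1(w) = (w - 1) / [4] = (1/4)w - 1/4
f(w) = 3·L_0 + 15·L_1
Only the coefficient of w is needed; take it from each L_i and combine:
3·(-1/4) + 15·(1/4) = 3

3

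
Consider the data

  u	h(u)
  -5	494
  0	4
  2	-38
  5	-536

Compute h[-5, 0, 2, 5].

h[-5,0] = (4 - 494) / (0 - (-5)) = -98
h[0,2] = (-38 - 4) / (2 - 0) = -21
h[2,5] = (-536 - (-38)) / (5 - 2) = -166
h[-5,0,2] = (-21 - (-98)) / (2 - (-5)) = 11
h[0,2,5] = (-166 - (-21)) / (5 - 0) = -29
h[-5,0,2,5] = (-29 - 11) / (5 - (-5)) = -4

-4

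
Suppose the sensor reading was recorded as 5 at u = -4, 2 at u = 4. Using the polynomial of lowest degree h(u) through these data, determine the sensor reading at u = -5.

43/8

Evaluate each Lagrange basis at u = -5:
L_0(-5) = (-9)/[(-8)] = 9/8
L_1(-5) = (-1)/[(8)] = -1/8
Sum: 5·(9/8) + 2·(-1/8) = 43/8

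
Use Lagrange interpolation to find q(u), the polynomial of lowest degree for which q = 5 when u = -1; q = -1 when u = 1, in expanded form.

q(u) = -3u + 2

Build the Lagrange basis polynomials:
L_0(u) = (u - 1) / [-2] = -(1/2)u + 1/2
L_1(u) = (u + 1) / [2] = (1/2)u + 1/2
q(u) = 5·L_0 + (-1)·L_1
  5·L_0(u) = -(5/2)u + 5/2
  (-1)·L_1(u) = -(1/2)u - 1/2
Adding term by term: -3u + 2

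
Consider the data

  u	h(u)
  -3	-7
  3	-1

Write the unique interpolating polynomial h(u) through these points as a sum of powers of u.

L_0(u) = (u - 3) / [-6] = -(1/6)u + 1/2
L_1(u) = (u + 3) / [6] = (1/6)u + 1/2
h(u) = (-7)·L_0 + (-1)·L_1
  (-7)·L_0(u) = (7/6)u - 7/2
  (-1)·L_1(u) = -(1/6)u - 1/2
Adding term by term: u - 4

h(u) = u - 4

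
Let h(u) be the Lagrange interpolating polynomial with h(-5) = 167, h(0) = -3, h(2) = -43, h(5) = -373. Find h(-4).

77

Evaluate each Lagrange basis at u = -4:
L_0(-4) = (-4)·(-6)·(-9)/[(-5)·(-7)·(-10)] = 108/175
L_1(-4) = (1)·(-6)·(-9)/[(5)·(-2)·(-5)] = 27/25
L_2(-4) = (1)·(-4)·(-9)/[(7)·(2)·(-3)] = -6/7
L_3(-4) = (1)·(-4)·(-6)/[(10)·(5)·(3)] = 4/25
Sum: 167·(108/175) + (-3)·(27/25) + (-43)·(-6/7) + (-373)·(4/25) = 77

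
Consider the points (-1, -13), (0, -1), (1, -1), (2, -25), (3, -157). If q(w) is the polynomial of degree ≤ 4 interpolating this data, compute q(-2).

Evaluate each Lagrange basis at w = -2:
L_0(-2) = (-2)·(-3)·(-4)·(-5)/[(-1)·(-2)·(-3)·(-4)] = 5
L_1(-2) = (-1)·(-3)·(-4)·(-5)/[(1)·(-1)·(-2)·(-3)] = -10
L_2(-2) = (-1)·(-2)·(-4)·(-5)/[(2)·(1)·(-1)·(-2)] = 10
L_3(-2) = (-1)·(-2)·(-3)·(-5)/[(3)·(2)·(1)·(-1)] = -5
L_4(-2) = (-1)·(-2)·(-3)·(-4)/[(4)·(3)·(2)·(1)] = 1
Sum: (-13)·(5) + (-1)·(-10) + (-1)·(10) + (-25)·(-5) + (-157)·(1) = -97

-97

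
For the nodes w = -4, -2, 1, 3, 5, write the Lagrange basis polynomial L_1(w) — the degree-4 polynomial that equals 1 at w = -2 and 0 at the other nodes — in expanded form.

L_1(w) = (w + 4)(w - 1)(w - 3)(w - 5) / [(2)·(-3)·(-5)·(-7)]
       = (w^4 - 5w^3 - 13w^2 + 77w - 60) / (-210)

L_1(w) = -(1/210)w^4 + (1/42)w^3 + (13/210)w^2 - (11/30)w + 2/7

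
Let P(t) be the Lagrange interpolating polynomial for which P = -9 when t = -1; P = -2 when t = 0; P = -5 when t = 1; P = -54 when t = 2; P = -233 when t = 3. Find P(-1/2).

L_0(-1/2) = (-1/2)·(-3/2)·(-5/2)·(-7/2)/[(-1)·(-2)·(-3)·(-4)] = 35/128
L_1(-1/2) = (1/2)·(-3/2)·(-5/2)·(-7/2)/[(1)·(-1)·(-2)·(-3)] = 35/32
L_2(-1/2) = (1/2)·(-1/2)·(-5/2)·(-7/2)/[(2)·(1)·(-1)·(-2)] = -35/64
L_3(-1/2) = (1/2)·(-1/2)·(-3/2)·(-7/2)/[(3)·(2)·(1)·(-1)] = 7/32
L_4(-1/2) = (1/2)·(-1/2)·(-3/2)·(-5/2)/[(4)·(3)·(2)·(1)] = -5/128
Sum: (-9)·(35/128) + (-2)·(35/32) + (-5)·(-35/64) + (-54)·(7/32) + (-233)·(-5/128) = -37/8

-37/8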